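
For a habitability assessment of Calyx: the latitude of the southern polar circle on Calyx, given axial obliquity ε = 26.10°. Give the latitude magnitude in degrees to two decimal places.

The polar circle is the lowest latitude that experiences at least one full rotation of continuous darkness at the northern-summer solstice; it lies at |φ| = 90° − ε = 90° − 26.10° = 63.90°.

63.90°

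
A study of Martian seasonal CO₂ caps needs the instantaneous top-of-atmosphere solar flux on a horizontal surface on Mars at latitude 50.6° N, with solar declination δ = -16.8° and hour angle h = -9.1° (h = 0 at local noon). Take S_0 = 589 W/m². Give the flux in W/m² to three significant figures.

222 W/m²

cos θ_z = sin ϕ sin δ + cos ϕ cos δ cos h = -0.223345 + 0.599992 = 0.376647.
Flux = S_0 · cos θ_z = 589 × 0.376647 = 221.8 W/m².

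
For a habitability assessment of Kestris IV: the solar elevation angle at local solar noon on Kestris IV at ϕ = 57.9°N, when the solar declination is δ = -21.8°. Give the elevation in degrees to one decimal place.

10.3°

At local noon the hour angle is zero, so the zenith angle equals |ϕ − δ| = |+57.9° − (-21.800°)| = 79.700°.
Elevation = 90° − 79.700° = 10.3°.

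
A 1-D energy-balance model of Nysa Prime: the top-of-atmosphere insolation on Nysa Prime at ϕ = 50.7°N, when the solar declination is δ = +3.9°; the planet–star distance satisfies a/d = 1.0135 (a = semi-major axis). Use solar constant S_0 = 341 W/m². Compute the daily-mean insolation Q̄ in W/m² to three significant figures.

cos h₀ = −tan(+50.7°) tan(+3.900°) = -0.0833, h₀ = 1.6542 rad.
Bracket: h₀ sin ϕ sin δ + cos ϕ cos δ sin h₀ = 1.6542×0.77384×0.06802 + 0.63338×0.99768×0.99653 = 0.087071 + 0.629718 = 0.716789.
Inverse-square distance factor (a/d)² = 1.0135² = 1.027182.
Q̄ = (S_0/π) × 1.027182 × [bracket] = (341/π) × 1.027182 × 0.716789 = 79.92 W/m².

Q̄ ≈ 79.9 W/m²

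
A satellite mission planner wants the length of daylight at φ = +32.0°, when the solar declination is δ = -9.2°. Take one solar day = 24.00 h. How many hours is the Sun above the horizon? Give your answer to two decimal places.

11.23 h

cos H₀ = −tan φ · tan δ = −tan(+32.0°) × tan(-9.200°) = 0.1012, so H₀ = 1.4694 rad = 84.19°.
Daylight = 2H₀/(2π) × 24.00 h = (1.4694/π) × 24.00 = 11.23 h.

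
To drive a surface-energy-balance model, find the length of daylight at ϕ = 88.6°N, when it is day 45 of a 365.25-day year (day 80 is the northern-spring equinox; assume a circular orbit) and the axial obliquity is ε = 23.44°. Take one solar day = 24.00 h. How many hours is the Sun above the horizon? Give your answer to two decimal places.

0.00 h

Solar longitude: L_s = 360° × (45 − 80)/365.25 = -34.497°, i.e. -34.497° + 360° = 325.503°.
sin δ = sin 23.44° × sin 325.503° = -0.22529, so δ = -13.020°.
cos h₀ = −tan ϕ · tan δ = 9.4616 ≥ 1, so the Sun never rises (polar night) and h₀ = 0.
Daylight = 2h₀/(2π) × 24.00 h = (0.0000/π) × 24.00 = 0.00 h.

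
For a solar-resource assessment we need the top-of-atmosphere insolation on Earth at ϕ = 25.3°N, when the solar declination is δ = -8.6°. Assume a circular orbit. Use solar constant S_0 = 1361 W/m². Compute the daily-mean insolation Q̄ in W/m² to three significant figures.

Q̄ ≈ 345 W/m²

cos h₀ = −tan(+25.3°) tan(-8.600°) = 0.0715, h₀ = 1.4992 rad.
Bracket: h₀ sin ϕ sin δ + cos ϕ cos δ sin h₀ = 1.4992×0.42736×-0.14954 + 0.90408×0.98876×0.99744 = -0.095810 + 0.891630 = 0.795820.
Q̄ = (S_0/π) × [bracket] = (1361/π) × 0.795820 = 344.8 W/m².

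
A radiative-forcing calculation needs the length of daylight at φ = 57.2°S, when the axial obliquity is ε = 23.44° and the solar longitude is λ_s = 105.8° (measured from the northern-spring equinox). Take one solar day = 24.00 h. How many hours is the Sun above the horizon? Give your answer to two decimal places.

6.67 h

Solar declination: sin δ = sin ε · sin λ_s = sin 23.44° × sin 105.8° = 0.38276, so δ = +22.505°.
cos H₀ = −tan φ · tan δ = −tan(-57.2°) × tan(+22.505°) = 0.6429, so H₀ = 0.8725 rad = 49.99°.
Daylight = 2H₀/(2π) × 24.00 h = (0.8725/π) × 24.00 = 6.67 h.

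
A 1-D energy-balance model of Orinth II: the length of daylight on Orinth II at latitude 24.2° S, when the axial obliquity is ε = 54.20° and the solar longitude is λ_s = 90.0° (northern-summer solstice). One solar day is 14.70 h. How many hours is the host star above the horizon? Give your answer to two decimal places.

4.20 h

Solar declination: sin δ = sin ε · sin λ_s = sin 54.20° × sin 90.0° = 0.81106, so δ = +54.200°.
cos H₀ = −tan φ · tan δ = −tan(-24.2°) × tan(+54.200°) = 0.6231, so H₀ = 0.8981 rad = 51.45°.
Daylight = 2H₀/(2π) × 14.70 h = (0.8981/π) × 14.70 = 4.20 h.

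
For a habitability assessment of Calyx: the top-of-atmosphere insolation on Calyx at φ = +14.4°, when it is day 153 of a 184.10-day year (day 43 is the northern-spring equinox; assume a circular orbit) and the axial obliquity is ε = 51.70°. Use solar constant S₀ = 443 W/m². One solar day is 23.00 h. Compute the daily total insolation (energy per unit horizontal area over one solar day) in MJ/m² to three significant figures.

8.12 MJ/m²

Solar longitude: λ_s = 360° × (153 − 43)/184.10 = 215.100°.
sin δ = sin 51.70° × sin 215.100° = -0.45126, so δ = -26.824°.
cos H₀ = −tan(+14.4°) tan(-26.824°) = 0.1298, H₀ = 1.4406 rad.
Bracket: H₀ sin φ sin δ + cos φ cos δ sin H₀ = 1.4406×0.24869×-0.45126 + 0.96858×0.89239×0.99154 = -0.161670 + 0.857039 = 0.695369.
Q̄ = (S₀/π) × [bracket] = (443/π) × 0.695369 = 98.055 W/m².
Daily total = Q̄ × 23.00 h × 3600 s/h = 98.055 × 23.00 × 3600 / 10⁶ = 8.119 MJ/m².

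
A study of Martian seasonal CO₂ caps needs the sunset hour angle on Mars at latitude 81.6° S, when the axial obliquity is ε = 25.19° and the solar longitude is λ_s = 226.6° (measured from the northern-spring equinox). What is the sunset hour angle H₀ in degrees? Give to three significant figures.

Solar declination: sin δ = sin ε · sin λ_s = sin 25.19° × sin 226.6° = -0.30925, so δ = -18.014°.
Sunrise equation: cos H₀ = −tan φ · tan δ = -2.2022 ≤ −1, so the Sun never sets (polar day) and H₀ = π.

H₀ = 180°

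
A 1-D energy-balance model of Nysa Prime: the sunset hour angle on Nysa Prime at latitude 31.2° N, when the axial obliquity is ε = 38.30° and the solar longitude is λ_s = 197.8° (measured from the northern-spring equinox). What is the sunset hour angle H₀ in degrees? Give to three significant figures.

H₀ = 83.3°

Solar declination: sin δ = sin ε · sin λ_s = sin 38.30° × sin 197.8° = -0.18946, so δ = -10.921°.
cos H₀ = −tan φ · tan δ = −tan(+31.2°) × tan(-10.921°) = 0.1169, so H₀ = 1.4537 rad = 83.29°.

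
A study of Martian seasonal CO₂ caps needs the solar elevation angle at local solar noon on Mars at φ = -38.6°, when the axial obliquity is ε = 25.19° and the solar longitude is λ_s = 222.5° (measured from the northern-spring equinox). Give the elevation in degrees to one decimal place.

Solar declination: sin δ = sin ε · sin λ_s = sin 25.19° × sin 222.5° = -0.28755, so δ = -16.711°.
At local noon the hour angle is zero, so the zenith angle equals |φ − δ| = |-38.6° − (-16.711°)| = 21.889°.
Elevation = 90° − 21.889° = 68.1°.

68.1°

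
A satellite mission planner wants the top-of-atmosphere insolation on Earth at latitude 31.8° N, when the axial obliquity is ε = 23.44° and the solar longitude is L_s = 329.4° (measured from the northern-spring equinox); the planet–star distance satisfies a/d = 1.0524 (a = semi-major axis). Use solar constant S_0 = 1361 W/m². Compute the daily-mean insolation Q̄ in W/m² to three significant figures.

Solar declination: sin δ = sin ε · sin L_s = sin 23.44° × sin 329.4° = -0.20249, so δ = -11.683°.
cos h₀ = −tan(+31.8°) tan(-11.683°) = 0.1282, h₀ = 1.4422 rad.
Bracket: h₀ sin ϕ sin δ + cos ϕ cos δ sin h₀ = 1.4422×0.52696×-0.20249 + 0.84989×0.97928×0.99175 = -0.153889 + 0.825414 = 0.671525.
Inverse-square distance factor (a/d)² = 1.0524² = 1.107546.
Q̄ = (S_0/π) × 1.107546 × [bracket] = (1361/π) × 1.107546 × 0.671525 = 322.2 W/m².

Q̄ ≈ 322 W/m²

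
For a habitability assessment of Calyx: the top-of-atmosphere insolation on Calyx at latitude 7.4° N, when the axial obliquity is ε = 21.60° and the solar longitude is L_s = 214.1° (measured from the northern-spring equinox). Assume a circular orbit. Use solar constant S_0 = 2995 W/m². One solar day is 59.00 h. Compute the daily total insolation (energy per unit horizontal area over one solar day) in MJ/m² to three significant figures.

188 MJ/m²

Solar declination: sin δ = sin ε · sin L_s = sin 21.60° × sin 214.1° = -0.20638, so δ = -11.911°.
cos h₀ = −tan(+7.4°) tan(-11.911°) = 0.0274, h₀ = 1.5434 rad.
Bracket: h₀ sin ϕ sin δ + cos ϕ cos δ sin h₀ = 1.5434×0.12880×-0.20638 + 0.99167×0.97847×0.99962 = -0.041026 + 0.969951 = 0.928925.
Q̄ = (S_0/π) × [bracket] = (2995/π) × 0.928925 = 885.58 W/m².
Daily total = Q̄ × 59.00 h × 3600 s/h = 885.58 × 59.00 × 3600 / 10⁶ = 188.1 MJ/m².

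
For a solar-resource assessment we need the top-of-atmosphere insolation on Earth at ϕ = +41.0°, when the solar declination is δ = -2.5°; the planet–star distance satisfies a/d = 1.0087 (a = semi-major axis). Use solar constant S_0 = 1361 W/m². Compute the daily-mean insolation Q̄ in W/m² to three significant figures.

Q̄ ≈ 313 W/m²

cos h₀ = −tan(+41.0°) tan(-2.500°) = 0.0380, h₀ = 1.5328 rad.
Bracket: h₀ sin ϕ sin δ + cos ϕ cos δ sin h₀ = 1.5328×0.65606×-0.04362 + 0.75471×0.99905×0.99928 = -0.043865 + 0.753450 = 0.709585.
Inverse-square distance factor (a/d)² = 1.0087² = 1.017476.
Q̄ = (S_0/π) × 1.017476 × [bracket] = (1361/π) × 1.017476 × 0.709585 = 312.8 W/m².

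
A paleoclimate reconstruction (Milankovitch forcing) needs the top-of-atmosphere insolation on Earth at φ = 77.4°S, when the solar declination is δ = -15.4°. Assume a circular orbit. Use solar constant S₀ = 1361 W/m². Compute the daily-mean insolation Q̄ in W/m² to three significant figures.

Q̄ ≈ 353 W/m²

cos H₀ = −tan(-77.4°) tan(-15.400°) = -1.2323 ≤ −1 ⇒ polar day, H₀ = π.
Bracket: H₀ sin φ sin δ + cos φ cos δ sin H₀ = 3.1416×-0.97592×-0.26556 + 0.21814×0.96410×0.00000 = 0.814194 + 0.000000 = 0.814194.
Q̄ = (S₀/π) × [bracket] = (1361/π) × 0.814194 = 352.7 W/m².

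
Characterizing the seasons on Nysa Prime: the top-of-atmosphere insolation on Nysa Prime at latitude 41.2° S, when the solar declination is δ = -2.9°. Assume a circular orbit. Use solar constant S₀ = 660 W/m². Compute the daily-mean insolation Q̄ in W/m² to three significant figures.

Q̄ ≈ 169 W/m²

cos H₀ = −tan(-41.2°) tan(-2.900°) = -0.0443, H₀ = 1.6152 rad.
Bracket: H₀ sin φ sin δ + cos φ cos δ sin H₀ = 1.6152×-0.65869×-0.05059 + 0.75241×0.99872×0.99902 = 0.053824 + 0.750710 = 0.804534.
Q̄ = (S₀/π) × [bracket] = (660/π) × 0.804534 = 169.0 W/m².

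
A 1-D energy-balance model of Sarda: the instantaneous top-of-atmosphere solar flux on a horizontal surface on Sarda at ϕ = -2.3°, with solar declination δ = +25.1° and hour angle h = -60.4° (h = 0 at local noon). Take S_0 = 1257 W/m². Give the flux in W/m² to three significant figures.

cos θ_z = sin ϕ sin δ + cos ϕ cos δ cos h = -0.017024 + 0.446938 = 0.429914.
Flux = S_0 · cos θ_z = 1257 × 0.429914 = 540.4 W/m².

540 W/m²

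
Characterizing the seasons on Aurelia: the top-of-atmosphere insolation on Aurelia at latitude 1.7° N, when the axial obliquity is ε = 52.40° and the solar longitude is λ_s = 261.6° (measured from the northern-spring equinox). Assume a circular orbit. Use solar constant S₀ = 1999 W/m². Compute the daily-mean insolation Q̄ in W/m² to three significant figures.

Q̄ ≈ 372 W/m²

Solar declination: sin δ = sin ε · sin λ_s = sin 52.40° × sin 261.6° = -0.78379, so δ = -51.609°.
cos H₀ = −tan(+1.7°) tan(-51.609°) = 0.0375, H₀ = 1.5333 rad.
Bracket: H₀ sin φ sin δ + cos φ cos δ sin H₀ = 1.5333×0.02967×-0.78379 + 0.99956×0.62103×0.99930 = -0.035657 + 0.620322 = 0.584665.
Q̄ = (S₀/π) × [bracket] = (1999/π) × 0.584665 = 372.0 W/m².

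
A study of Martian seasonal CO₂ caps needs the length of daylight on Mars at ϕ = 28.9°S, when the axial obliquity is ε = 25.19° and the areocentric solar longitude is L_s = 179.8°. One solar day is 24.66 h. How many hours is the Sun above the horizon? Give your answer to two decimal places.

12.32 h

sin δ = sin 25.19° × sin 179.8° = 0.00149, so δ = +0.085°.
cos h₀ = −tan ϕ · tan δ = −tan(-28.9°) × tan(+0.085°) = 0.0008, so h₀ = 1.5700 rad = 89.95°.
Daylight = 2h₀/(2π) × 24.66 h = (1.5700/π) × 24.66 = 12.32 h.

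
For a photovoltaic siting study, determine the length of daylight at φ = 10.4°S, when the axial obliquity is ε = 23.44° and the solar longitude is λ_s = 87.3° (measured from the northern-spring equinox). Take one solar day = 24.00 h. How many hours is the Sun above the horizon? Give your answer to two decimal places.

11.39 h

Solar declination: sin δ = sin ε · sin λ_s = sin 23.44° × sin 87.3° = 0.39735, so δ = +23.412°.
cos H₀ = −tan φ · tan δ = −tan(-10.4°) × tan(+23.412°) = 0.0795, so H₀ = 1.4912 rad = 85.44°.
Daylight = 2H₀/(2π) × 24.00 h = (1.4912/π) × 24.00 = 11.39 h.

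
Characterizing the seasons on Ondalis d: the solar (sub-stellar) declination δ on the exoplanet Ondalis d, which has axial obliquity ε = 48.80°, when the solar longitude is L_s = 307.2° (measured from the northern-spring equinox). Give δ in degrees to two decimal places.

δ = -36.82°

sin δ = sin ε · sin L_s = sin 48.80° × sin 307.2° = -0.599321.
δ = arcsin(-0.599321) = -36.82°.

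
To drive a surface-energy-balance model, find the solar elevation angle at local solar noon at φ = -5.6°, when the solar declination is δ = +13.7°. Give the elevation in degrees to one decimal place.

At local noon the hour angle is zero, so the zenith angle equals |φ − δ| = |-5.6° − (+13.700°)| = 19.300°.
Elevation = 90° − 19.300° = 70.7°.

70.7°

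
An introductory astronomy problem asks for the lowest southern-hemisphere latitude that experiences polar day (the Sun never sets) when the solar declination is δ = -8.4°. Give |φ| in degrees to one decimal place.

|φ| = 81.6°

Polar day requires cos H₀ = −tan φ tan δ ≤ −1, i.e. tan φ tan δ ≥ 1.
The boundary is |tan φ| · |tan δ| = 1, so |φ| = 90° − |δ| = 90° − 8.4° = 81.6° in the southern hemisphere.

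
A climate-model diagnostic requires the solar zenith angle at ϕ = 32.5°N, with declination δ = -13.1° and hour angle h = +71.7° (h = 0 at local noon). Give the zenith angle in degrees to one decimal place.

θ_z = 82.2°

cos θ_z = sin ϕ sin δ + cos ϕ cos δ cos h = -0.121780 + 0.257927 = 0.136147.
θ_z = arccos(0.136147) = 82.2°.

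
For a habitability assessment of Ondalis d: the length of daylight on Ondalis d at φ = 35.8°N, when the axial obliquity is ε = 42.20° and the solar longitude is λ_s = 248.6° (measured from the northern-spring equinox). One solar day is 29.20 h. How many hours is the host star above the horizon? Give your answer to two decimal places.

Solar declination: sin δ = sin ε · sin λ_s = sin 42.20° × sin 248.6° = -0.62541, so δ = -38.712°.
cos H₀ = −tan φ · tan δ = −tan(+35.8°) × tan(-38.712°) = 0.5781, so H₀ = 0.9544 rad = 54.69°.
Daylight = 2H₀/(2π) × 29.20 h = (0.9544/π) × 29.20 = 8.87 h.

8.87 h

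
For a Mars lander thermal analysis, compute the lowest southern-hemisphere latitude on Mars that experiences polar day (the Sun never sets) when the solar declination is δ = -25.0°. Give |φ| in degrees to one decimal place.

Polar day requires cos H₀ = −tan φ tan δ ≤ −1, i.e. tan φ tan δ ≥ 1.
The boundary is |tan φ| · |tan δ| = 1, so |φ| = 90° − |δ| = 90° − 25.0° = 65.0° in the southern hemisphere.

|φ| = 65.0°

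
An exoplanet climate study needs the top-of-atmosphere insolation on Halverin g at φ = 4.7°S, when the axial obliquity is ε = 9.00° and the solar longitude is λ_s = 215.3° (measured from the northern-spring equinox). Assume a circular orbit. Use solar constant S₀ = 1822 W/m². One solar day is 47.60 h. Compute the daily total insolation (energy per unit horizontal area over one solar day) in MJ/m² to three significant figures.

99.8 MJ/m²

Solar declination: sin δ = sin ε · sin λ_s = sin 9.00° × sin 215.3° = -0.09040, so δ = -5.186°.
cos H₀ = −tan(-4.7°) tan(-5.186°) = -0.0075, H₀ = 1.5783 rad.
Bracket: H₀ sin φ sin δ + cos φ cos δ sin H₀ = 1.5783×-0.08194×-0.09040 + 0.99664×0.99591×0.99997 = 0.011691 + 0.992534 = 1.004225.
Q̄ = (S₀/π) × [bracket] = (1822/π) × 1.004225 = 582.41 W/m².
Daily total = Q̄ × 47.60 h × 3600 s/h = 582.41 × 47.60 × 3600 / 10⁶ = 99.80 MJ/m².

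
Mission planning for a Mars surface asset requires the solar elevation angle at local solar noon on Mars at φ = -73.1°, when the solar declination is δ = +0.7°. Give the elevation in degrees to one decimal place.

At local noon the hour angle is zero, so the zenith angle equals |φ − δ| = |-73.1° − (+0.700°)| = 73.800°.
Elevation = 90° − 73.800° = 16.2°.

16.2°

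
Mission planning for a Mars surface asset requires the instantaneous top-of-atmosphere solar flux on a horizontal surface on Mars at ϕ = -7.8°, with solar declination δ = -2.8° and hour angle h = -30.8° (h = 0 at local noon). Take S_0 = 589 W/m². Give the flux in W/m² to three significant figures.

cos θ_z = sin ϕ sin δ + cos ϕ cos δ cos h = 0.006630 + 0.849997 = 0.856627.
Flux = S_0 · cos θ_z = 589 × 0.856627 = 504.6 W/m².

505 W/m²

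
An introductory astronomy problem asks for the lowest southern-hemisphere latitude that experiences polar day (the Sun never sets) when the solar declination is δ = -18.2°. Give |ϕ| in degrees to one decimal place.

Polar day requires cos h₀ = −tan ϕ tan δ ≤ −1, i.e. tan ϕ tan δ ≥ 1.
The boundary is |tan ϕ| · |tan δ| = 1, so |ϕ| = 90° − |δ| = 90° − 18.2° = 71.8° in the southern hemisphere.

|ϕ| = 71.8°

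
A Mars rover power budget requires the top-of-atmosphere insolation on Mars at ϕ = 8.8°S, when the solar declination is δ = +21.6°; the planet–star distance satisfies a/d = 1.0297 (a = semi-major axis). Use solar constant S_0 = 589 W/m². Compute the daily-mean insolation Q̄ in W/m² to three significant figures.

Q̄ ≈ 165 W/m²

cos h₀ = −tan(-8.8°) tan(+21.600°) = 0.0613, h₀ = 1.5095 rad.
Bracket: h₀ sin ϕ sin δ + cos ϕ cos δ sin h₀ = 1.5095×-0.15299×0.36812 + 0.98823×0.92978×0.99812 = -0.085013 + 0.917109 = 0.832096.
Inverse-square distance factor (a/d)² = 1.0297² = 1.060282.
Q̄ = (S_0/π) × 1.060282 × [bracket] = (589/π) × 1.060282 × 0.832096 = 165.4 W/m².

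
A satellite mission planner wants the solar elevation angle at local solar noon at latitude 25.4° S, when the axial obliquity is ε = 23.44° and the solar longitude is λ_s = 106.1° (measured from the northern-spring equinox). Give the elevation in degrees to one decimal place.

Solar declination: sin δ = sin ε · sin λ_s = sin 23.44° × sin 106.1° = 0.38219, so δ = +22.469°.
At local noon the hour angle is zero, so the zenith angle equals |φ − δ| = |-25.4° − (+22.469°)| = 47.869°.
Elevation = 90° − 47.869° = 42.1°.

42.1°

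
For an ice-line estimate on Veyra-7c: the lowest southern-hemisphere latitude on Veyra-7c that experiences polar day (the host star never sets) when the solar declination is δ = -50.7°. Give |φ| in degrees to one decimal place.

Polar day requires cos H₀ = −tan φ tan δ ≤ −1, i.e. tan φ tan δ ≥ 1.
The boundary is |tan φ| · |tan δ| = 1, so |φ| = 90° − |δ| = 90° − 50.7° = 39.3° in the southern hemisphere.

|φ| = 39.3°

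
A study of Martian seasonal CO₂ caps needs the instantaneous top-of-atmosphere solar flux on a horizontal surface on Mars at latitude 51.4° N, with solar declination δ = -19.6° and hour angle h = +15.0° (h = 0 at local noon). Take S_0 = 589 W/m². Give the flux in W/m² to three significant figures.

180 W/m²

cos θ_z = sin ϕ sin δ + cos ϕ cos δ cos h = -0.262162 + 0.567704 = 0.305542.
Flux = S_0 · cos θ_z = 589 × 0.305542 = 180.0 W/m².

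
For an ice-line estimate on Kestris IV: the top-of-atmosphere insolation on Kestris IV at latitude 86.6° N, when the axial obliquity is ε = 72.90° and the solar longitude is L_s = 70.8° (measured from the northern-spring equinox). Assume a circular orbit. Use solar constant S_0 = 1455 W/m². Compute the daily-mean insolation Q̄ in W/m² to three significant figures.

Solar declination: sin δ = sin ε · sin L_s = sin 72.90° × sin 70.8° = 0.90263, so δ = +64.506°.
cos h₀ = −tan(+86.6°) tan(+64.506°) = -35.2979 ≤ −1 ⇒ polar day, h₀ = π.
Bracket: h₀ sin ϕ sin δ + cos ϕ cos δ sin h₀ = 3.1416×0.99824×0.90263 + 0.05931×0.43042×0.00000 = 2.830712 + 0.000000 = 2.830712.
Q̄ = (S_0/π) × [bracket] = (1455/π) × 2.830712 = 1311 W/m².

Q̄ ≈ 1.31e+03 W/m²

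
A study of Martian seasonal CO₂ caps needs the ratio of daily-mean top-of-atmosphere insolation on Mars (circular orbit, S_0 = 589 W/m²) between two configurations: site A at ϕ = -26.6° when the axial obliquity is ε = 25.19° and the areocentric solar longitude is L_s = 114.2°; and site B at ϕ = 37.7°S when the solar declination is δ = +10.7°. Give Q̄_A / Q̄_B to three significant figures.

— Configuration A (ϕ=-26.6°):
sin δ = sin 25.19° × sin 114.2° = 0.38822, so δ = +22.844°.
cos h₀ = −tan(-26.6°) tan(+22.844°) = 0.2110, h₀ = 1.3582 rad.
Bracket: h₀ sin ϕ sin δ + cos ϕ cos δ sin h₀ = 1.3582×-0.44776×0.38822 + 0.89415×0.92157×0.97750 = -0.236095 + 0.805481 = 0.569386.
Q̄ = (S_0/π) × [bracket] = (589/π) × 0.569386 = 106.75 W/m².
— Configuration B (ϕ=-37.7°):
cos h₀ = −tan(-37.7°) tan(+10.700°) = 0.1460, h₀ = 1.4242 rad.
Bracket: h₀ sin ϕ sin δ + cos ϕ cos δ sin h₀ = 1.4242×-0.61153×0.18567 + 0.79122×0.98261×0.98928 = -0.161708 + 0.769126 = 0.607418.
Q̄ = (S_0/π) × [bracket] = (589/π) × 0.607418 = 113.88 W/m².
Ratio Q̄_A / Q̄_B = 106.75 / 113.88 = 0.9374.

Q̄_A / Q̄_B ≈ 0.937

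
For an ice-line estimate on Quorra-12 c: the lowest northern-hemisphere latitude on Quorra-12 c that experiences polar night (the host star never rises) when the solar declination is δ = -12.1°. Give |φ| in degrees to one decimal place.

|φ| = 77.9°

Polar night requires cos H₀ = −tan φ tan δ ≥ 1, i.e. tan φ tan δ ≤ −1.
The boundary is |tan φ| · |tan δ| = 1, so |φ| = 90° − |δ| = 90° − 12.1° = 77.9° in the northern hemisphere.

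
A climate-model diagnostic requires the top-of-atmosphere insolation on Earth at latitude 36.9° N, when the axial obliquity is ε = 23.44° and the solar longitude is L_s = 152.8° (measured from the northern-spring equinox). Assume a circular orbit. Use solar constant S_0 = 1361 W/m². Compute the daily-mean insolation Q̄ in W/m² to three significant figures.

Solar declination: sin δ = sin ε · sin L_s = sin 23.44° × sin 152.8° = 0.18183, so δ = +10.476°.
cos h₀ = −tan(+36.9°) tan(+10.476°) = -0.1388, h₀ = 1.7101 rad.
Bracket: h₀ sin ϕ sin δ + cos ϕ cos δ sin h₀ = 1.7101×0.60042×0.18183 + 0.79968×0.98333×0.99032 = 0.186699 + 0.778737 = 0.965436.
Q̄ = (S_0/π) × [bracket] = (1361/π) × 0.965436 = 418.2 W/m².

Q̄ ≈ 418 W/m²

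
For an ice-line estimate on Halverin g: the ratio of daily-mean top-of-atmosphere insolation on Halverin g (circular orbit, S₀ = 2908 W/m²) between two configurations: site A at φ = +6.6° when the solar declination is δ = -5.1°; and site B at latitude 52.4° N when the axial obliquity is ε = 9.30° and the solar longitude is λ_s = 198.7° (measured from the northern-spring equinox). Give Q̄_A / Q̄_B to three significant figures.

— Configuration A (φ=+6.6°):
cos H₀ = −tan(+6.6°) tan(-5.100°) = 0.0103, H₀ = 1.5605 rad.
Bracket: H₀ sin φ sin δ + cos φ cos δ sin H₀ = 1.5605×0.11494×-0.08889 + 0.99337×0.99604×0.99995 = -0.015944 + 0.989387 = 0.973443.
Q̄ = (S₀/π) × [bracket] = (2908/π) × 0.973443 = 901.06 W/m².
— Configuration B (φ=+52.4°):
Solar declination: sin δ = sin ε · sin λ_s = sin 9.30° × sin 198.7° = -0.05181, so δ = -2.970°.
cos H₀ = −tan(+52.4°) tan(-2.970°) = 0.0674, H₀ = 1.5034 rad.
Bracket: H₀ sin φ sin δ + cos φ cos δ sin H₀ = 1.5034×0.79229×-0.05181 + 0.61015×0.99866×0.99773 = -0.061712 + 0.607949 = 0.546237.
Q̄ = (S₀/π) × [bracket] = (2908/π) × 0.546237 = 505.62 W/m².
Ratio Q̄_A / Q̄_B = 901.06 / 505.62 = 1.782.

Q̄_A / Q̄_B ≈ 1.78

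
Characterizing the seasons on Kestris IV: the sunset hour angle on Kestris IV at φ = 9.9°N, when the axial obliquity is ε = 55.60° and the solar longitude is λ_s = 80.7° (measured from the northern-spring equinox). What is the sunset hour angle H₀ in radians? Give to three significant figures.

Solar declination: sin δ = sin ε · sin λ_s = sin 55.60° × sin 80.7° = 0.81427, so δ = +54.515°.
cos H₀ = −tan φ · tan δ = −tan(+9.9°) × tan(+54.515°) = -0.2448, so H₀ = 1.8181 rad = 104.17°.

H₀ = 1.82 rad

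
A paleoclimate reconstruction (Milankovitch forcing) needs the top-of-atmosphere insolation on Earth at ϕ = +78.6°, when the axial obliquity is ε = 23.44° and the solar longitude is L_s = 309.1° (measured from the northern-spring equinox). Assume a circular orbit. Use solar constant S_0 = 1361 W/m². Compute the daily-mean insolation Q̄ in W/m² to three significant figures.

Solar declination: sin δ = sin ε · sin L_s = sin 23.44° × sin 309.1° = -0.30870, so δ = -17.981°.
cos h₀ = −tan(+78.6°) tan(-17.981°) = 1.6096 ≥ 1 ⇒ polar night, h₀ = 0 and Q̄ = 0.

Q̄ ≈ 0.00 W/m²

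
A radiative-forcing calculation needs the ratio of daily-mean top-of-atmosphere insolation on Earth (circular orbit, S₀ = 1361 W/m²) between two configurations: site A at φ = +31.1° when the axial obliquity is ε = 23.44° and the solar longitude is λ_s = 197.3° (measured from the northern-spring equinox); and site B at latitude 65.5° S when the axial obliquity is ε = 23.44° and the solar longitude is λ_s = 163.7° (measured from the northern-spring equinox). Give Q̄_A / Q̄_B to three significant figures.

— Configuration A (φ=+31.1°):
Solar declination: sin δ = sin ε · sin λ_s = sin 23.44° × sin 197.3° = -0.11829, so δ = -6.794°.
cos H₀ = −tan(+31.1°) tan(-6.794°) = 0.0719, H₀ = 1.4989 rad.
Bracket: H₀ sin φ sin δ + cos φ cos δ sin H₀ = 1.4989×0.51653×-0.11829 + 0.85627×0.99298×0.99741 = -0.091583 + 0.848057 = 0.756474.
Q̄ = (S₀/π) × [bracket] = (1361/π) × 0.756474 = 327.72 W/m².
— Configuration B (φ=-65.5°):
Solar declination: sin δ = sin ε · sin λ_s = sin 23.44° × sin 163.7° = 0.11165, so δ = +6.410°.
cos H₀ = −tan(-65.5°) tan(+6.410°) = 0.2465, H₀ = 1.3217 rad.
Bracket: H₀ sin φ sin δ + cos φ cos δ sin H₀ = 1.3217×-0.90996×0.11165 + 0.41469×0.99375×0.96914 = -0.134281 + 0.399381 = 0.265100.
Q̄ = (S₀/π) × [bracket] = (1361/π) × 0.265100 = 114.85 W/m².
Ratio Q̄_A / Q̄_B = 327.72 / 114.85 = 2.853.

Q̄_A / Q̄_B ≈ 2.85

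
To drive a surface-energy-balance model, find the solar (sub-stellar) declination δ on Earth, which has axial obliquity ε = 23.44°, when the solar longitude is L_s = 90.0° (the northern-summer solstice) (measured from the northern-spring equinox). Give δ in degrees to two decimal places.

δ = +23.44°

sin δ = sin ε · sin L_s = sin 23.44° × sin 90.0° = 0.397789.
δ = arcsin(0.397789) = +23.44°.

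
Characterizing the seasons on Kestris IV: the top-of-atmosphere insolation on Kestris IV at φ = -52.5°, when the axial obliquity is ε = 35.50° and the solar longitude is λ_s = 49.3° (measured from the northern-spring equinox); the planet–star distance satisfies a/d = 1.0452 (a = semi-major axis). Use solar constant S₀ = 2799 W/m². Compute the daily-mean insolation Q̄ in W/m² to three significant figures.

Q̄ ≈ 111 W/m²

Solar declination: sin δ = sin ε · sin λ_s = sin 35.50° × sin 49.3° = 0.44025, so δ = +26.120°.
cos H₀ = −tan(-52.5°) tan(+26.120°) = 0.6390, H₀ = 0.8776 rad.
Bracket: H₀ sin φ sin δ + cos φ cos δ sin H₀ = 0.8776×-0.79335×0.44025 + 0.60876×0.89787×0.76920 = -0.306521 + 0.420435 = 0.113914.
Inverse-square distance factor (a/d)² = 1.0452² = 1.092443.
Q̄ = (S₀/π) × 1.092443 × [bracket] = (2799/π) × 1.092443 × 0.113914 = 110.9 W/m².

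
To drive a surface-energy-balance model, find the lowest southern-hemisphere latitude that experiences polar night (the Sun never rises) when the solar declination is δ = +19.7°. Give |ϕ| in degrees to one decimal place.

|ϕ| = 70.3°

Polar night requires cos h₀ = −tan ϕ tan δ ≥ 1, i.e. tan ϕ tan δ ≤ −1.
The boundary is |tan ϕ| · |tan δ| = 1, so |ϕ| = 90° − |δ| = 90° − 19.7° = 70.3° in the southern hemisphere.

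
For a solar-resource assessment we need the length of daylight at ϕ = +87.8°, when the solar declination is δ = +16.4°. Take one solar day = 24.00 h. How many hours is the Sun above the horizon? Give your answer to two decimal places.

Sunrise equation: cos h₀ = −tan ϕ · tan δ = -7.6613 ≤ −1, so the Sun never sets (polar day) and h₀ = π.
Daylight = 2h₀/(2π) × 24.00 h = (3.1416/π) × 24.00 = 24.00 h.

24.00 h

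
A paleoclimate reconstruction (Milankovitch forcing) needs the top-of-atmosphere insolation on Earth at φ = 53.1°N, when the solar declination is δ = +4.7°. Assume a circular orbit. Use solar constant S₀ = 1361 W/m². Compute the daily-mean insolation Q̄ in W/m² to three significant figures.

cos H₀ = −tan(+53.1°) tan(+4.700°) = -0.1095, H₀ = 1.6805 rad.
Bracket: H₀ sin φ sin δ + cos φ cos δ sin H₀ = 1.6805×0.79968×0.08194 + 0.60042×0.99664×0.99399 = 0.110116 + 0.594806 = 0.704922.
Q̄ = (S₀/π) × [bracket] = (1361/π) × 0.704922 = 305.4 W/m².

Q̄ ≈ 305 W/m²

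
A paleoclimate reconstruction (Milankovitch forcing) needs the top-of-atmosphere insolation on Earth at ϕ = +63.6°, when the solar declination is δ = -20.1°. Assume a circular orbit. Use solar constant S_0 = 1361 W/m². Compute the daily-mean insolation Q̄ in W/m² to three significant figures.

Q̄ ≈ 23.3 W/m²

cos h₀ = −tan(+63.6°) tan(-20.100°) = 0.7372, h₀ = 0.7419 rad.
Bracket: h₀ sin ϕ sin δ + cos ϕ cos δ sin h₀ = 0.7419×0.89571×-0.34366 + 0.44464×0.93909×0.67568 = -0.228371 + 0.282135 = 0.053764.
Q̄ = (S_0/π) × [bracket] = (1361/π) × 0.053764 = 23.29 W/m².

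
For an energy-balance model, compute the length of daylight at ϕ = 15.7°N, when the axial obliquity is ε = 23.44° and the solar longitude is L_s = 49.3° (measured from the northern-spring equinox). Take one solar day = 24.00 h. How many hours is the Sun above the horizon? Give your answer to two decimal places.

12.68 h

Solar declination: sin δ = sin ε · sin L_s = sin 23.44° × sin 49.3° = 0.30158, so δ = +17.552°.
cos h₀ = −tan ϕ · tan δ = −tan(+15.7°) × tan(+17.552°) = -0.0889, so h₀ = 1.6598 rad = 95.10°.
Daylight = 2h₀/(2π) × 24.00 h = (1.6598/π) × 24.00 = 12.68 h.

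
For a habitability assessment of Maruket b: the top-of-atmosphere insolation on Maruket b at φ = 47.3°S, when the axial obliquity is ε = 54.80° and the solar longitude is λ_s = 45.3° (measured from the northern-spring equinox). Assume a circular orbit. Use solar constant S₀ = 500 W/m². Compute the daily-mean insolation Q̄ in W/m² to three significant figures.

Q̄ ≈ 9.05 W/m²

Solar declination: sin δ = sin ε · sin λ_s = sin 54.80° × sin 45.3° = 0.58083, so δ = +35.509°.
cos H₀ = −tan(-47.3°) tan(+35.509°) = 0.7732, H₀ = 0.6869 rad.
Bracket: H₀ sin φ sin δ + cos φ cos δ sin H₀ = 0.6869×-0.73491×0.58083 + 0.67816×0.81403×0.63412 = -0.293209 + 0.350061 = 0.056852.
Q̄ = (S₀/π) × [bracket] = (500/π) × 0.056852 = 9.048 W/m².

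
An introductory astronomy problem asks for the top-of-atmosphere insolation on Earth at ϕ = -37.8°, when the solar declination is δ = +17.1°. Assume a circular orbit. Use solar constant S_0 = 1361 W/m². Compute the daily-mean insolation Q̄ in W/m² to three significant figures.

Q̄ ≈ 214 W/m²

cos h₀ = −tan(-37.8°) tan(+17.100°) = 0.2386, h₀ = 1.3298 rad.
Bracket: h₀ sin ϕ sin δ + cos ϕ cos δ sin h₀ = 1.3298×-0.61291×0.29404 + 0.79016×0.95579×0.97111 = -0.239657 + 0.733409 = 0.493752.
Q̄ = (S_0/π) × [bracket] = (1361/π) × 0.493752 = 213.9 W/m².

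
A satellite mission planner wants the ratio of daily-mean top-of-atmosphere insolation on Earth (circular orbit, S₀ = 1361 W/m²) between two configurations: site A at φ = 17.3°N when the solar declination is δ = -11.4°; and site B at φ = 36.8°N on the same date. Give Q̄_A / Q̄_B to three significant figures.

Q̄_A / Q̄_B ≈ 1.39

— Configuration A (φ=+17.3°):
cos H₀ = −tan(+17.3°) tan(-11.400°) = 0.0628, H₀ = 1.5080 rad.
Bracket: H₀ sin φ sin δ + cos φ cos δ sin H₀ = 1.5080×0.29737×-0.19766 + 0.95476×0.98027×0.99803 = -0.088637 + 0.934079 = 0.845442.
Q̄ = (S₀/π) × [bracket] = (1361/π) × 0.845442 = 366.26 W/m².
— Configuration B (φ=+36.8°):
cos H₀ = −tan(+36.8°) tan(-11.400°) = 0.1508, H₀ = 1.4194 rad.
Bracket: H₀ sin φ sin δ + cos φ cos δ sin H₀ = 1.4194×0.59902×-0.19766 + 0.80073×0.98027×0.98856 = -0.168060 + 0.775952 = 0.607892.
Q̄ = (S₀/π) × [bracket] = (1361/π) × 0.607892 = 263.35 W/m².
Ratio Q̄_A / Q̄_B = 366.26 / 263.35 = 1.391.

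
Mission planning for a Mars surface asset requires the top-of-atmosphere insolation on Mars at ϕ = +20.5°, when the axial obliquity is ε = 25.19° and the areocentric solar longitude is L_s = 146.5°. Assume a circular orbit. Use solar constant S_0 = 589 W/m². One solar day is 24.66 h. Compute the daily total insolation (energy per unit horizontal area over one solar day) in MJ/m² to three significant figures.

17.4 MJ/m²

sin δ = sin 25.19° × sin 146.5° = 0.23492, so δ = +13.587°.
cos h₀ = −tan(+20.5°) tan(+13.587°) = -0.0904, h₀ = 1.6613 rad.
Bracket: h₀ sin ϕ sin δ + cos ϕ cos δ sin h₀ = 1.6613×0.35021×0.23492 + 0.93667×0.97202×0.99591 = 0.136677 + 0.906738 = 1.043415.
Q̄ = (S_0/π) × [bracket] = (589/π) × 1.043415 = 195.62 W/m².
Daily total = Q̄ × 24.66 h × 3600 s/h = 195.62 × 24.66 × 3600 / 10⁶ = 17.37 MJ/m².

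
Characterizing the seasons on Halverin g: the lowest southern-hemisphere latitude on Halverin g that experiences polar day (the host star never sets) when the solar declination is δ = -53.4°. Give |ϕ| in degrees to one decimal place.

|ϕ| = 36.6°

Polar day requires cos h₀ = −tan ϕ tan δ ≤ −1, i.e. tan ϕ tan δ ≥ 1.
The boundary is |tan ϕ| · |tan δ| = 1, so |ϕ| = 90° − |δ| = 90° − 53.4° = 36.6° in the southern hemisphere.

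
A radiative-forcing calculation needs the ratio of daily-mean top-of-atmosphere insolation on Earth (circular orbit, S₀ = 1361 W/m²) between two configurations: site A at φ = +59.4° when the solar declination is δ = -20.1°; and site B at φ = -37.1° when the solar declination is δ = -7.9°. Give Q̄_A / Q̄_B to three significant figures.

— Configuration A (φ=+59.4°):
cos H₀ = −tan(+59.4°) tan(-20.100°) = 0.6188, H₀ = 0.9036 rad.
Bracket: H₀ sin φ sin δ + cos φ cos δ sin H₀ = 0.9036×0.86074×-0.34366 + 0.50904×0.93909×0.78556 = -0.267287 + 0.375525 = 0.108238.
Q̄ = (S₀/π) × [bracket] = (1361/π) × 0.108238 = 46.891 W/m².
— Configuration B (φ=-37.1°):
cos H₀ = −tan(-37.1°) tan(-7.900°) = -0.1049, H₀ = 1.6759 rad.
Bracket: H₀ sin φ sin δ + cos φ cos δ sin H₀ = 1.6759×-0.60321×-0.13744 + 0.79758×0.99051×0.99448 = 0.138941 + 0.785650 = 0.924591.
Q̄ = (S₀/π) × [bracket] = (1361/π) × 0.924591 = 400.55 W/m².
Ratio Q̄_A / Q̄_B = 46.891 / 400.55 = 0.1171.

Q̄_A / Q̄_B ≈ 0.117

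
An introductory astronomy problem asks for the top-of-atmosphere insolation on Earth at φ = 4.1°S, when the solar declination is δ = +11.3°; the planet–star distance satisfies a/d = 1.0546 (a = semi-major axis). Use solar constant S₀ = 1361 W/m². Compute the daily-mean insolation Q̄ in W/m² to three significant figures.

Q̄ ≈ 461 W/m²

cos H₀ = −tan(-4.1°) tan(+11.300°) = 0.0143, H₀ = 1.5565 rad.
Bracket: H₀ sin φ sin δ + cos φ cos δ sin H₀ = 1.5565×-0.07150×0.19595 + 0.99744×0.98061×0.99990 = -0.021807 + 0.978002 = 0.956195.
Inverse-square distance factor (a/d)² = 1.0546² = 1.112181.
Q̄ = (S₀/π) × 1.112181 × [bracket] = (1361/π) × 1.112181 × 0.956195 = 460.7 W/m².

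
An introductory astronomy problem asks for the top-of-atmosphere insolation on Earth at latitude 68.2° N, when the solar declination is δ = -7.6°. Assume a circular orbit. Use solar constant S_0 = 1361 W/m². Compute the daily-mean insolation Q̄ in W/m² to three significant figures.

cos h₀ = −tan(+68.2°) tan(-7.600°) = 0.3336, h₀ = 1.2307 rad.
Bracket: h₀ sin ϕ sin δ + cos ϕ cos δ sin h₀ = 1.2307×0.92849×-0.13226 + 0.37137×0.99122×0.94272 = -0.151133 + 0.347024 = 0.195891.
Q̄ = (S_0/π) × [bracket] = (1361/π) × 0.195891 = 84.86 W/m².

Q̄ ≈ 84.9 W/m²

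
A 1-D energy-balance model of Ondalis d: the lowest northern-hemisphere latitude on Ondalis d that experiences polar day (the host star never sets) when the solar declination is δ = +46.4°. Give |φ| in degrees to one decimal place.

|φ| = 43.6°

Polar day requires cos H₀ = −tan φ tan δ ≤ −1, i.e. tan φ tan δ ≥ 1.
The boundary is |tan φ| · |tan δ| = 1, so |φ| = 90° − |δ| = 90° − 46.4° = 43.6° in the northern hemisphere.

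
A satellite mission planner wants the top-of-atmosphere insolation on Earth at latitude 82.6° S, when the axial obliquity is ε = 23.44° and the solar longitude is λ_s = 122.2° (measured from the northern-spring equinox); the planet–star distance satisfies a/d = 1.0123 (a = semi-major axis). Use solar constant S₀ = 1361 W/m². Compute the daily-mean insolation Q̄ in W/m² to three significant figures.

Solar declination: sin δ = sin ε · sin λ_s = sin 23.44° × sin 122.2° = 0.33661, so δ = +19.670°.
cos H₀ = −tan(-82.6°) tan(+19.670°) = 2.7523 ≥ 1 ⇒ polar night, H₀ = 0 and Q̄ = 0.
Inverse-square distance factor (a/d)² = 1.0123² = 1.024751.

Q̄ ≈ 0.00 W/m²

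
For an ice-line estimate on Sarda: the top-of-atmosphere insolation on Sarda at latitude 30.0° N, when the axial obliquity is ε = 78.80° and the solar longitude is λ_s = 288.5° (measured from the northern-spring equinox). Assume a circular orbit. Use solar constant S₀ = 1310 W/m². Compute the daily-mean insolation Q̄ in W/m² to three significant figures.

Q̄ ≈ 0.00 W/m²

Solar declination: sin δ = sin ε · sin λ_s = sin 78.80° × sin 288.5° = -0.93026, so δ = -68.476°.
cos H₀ = −tan(+30.0°) tan(-68.476°) = 1.4639 ≥ 1 ⇒ polar night, H₀ = 0 and Q̄ = 0.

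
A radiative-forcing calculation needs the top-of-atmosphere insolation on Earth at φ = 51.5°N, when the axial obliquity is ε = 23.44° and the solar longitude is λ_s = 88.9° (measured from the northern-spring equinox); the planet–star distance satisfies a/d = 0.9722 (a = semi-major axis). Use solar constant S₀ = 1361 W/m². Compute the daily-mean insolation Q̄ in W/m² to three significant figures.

Q̄ ≈ 470 W/m²

Solar declination: sin δ = sin ε · sin λ_s = sin 23.44° × sin 88.9° = 0.39772, so δ = +23.435°.
cos H₀ = −tan(+51.5°) tan(+23.435°) = -0.5450, H₀ = 2.1471 rad.
Bracket: H₀ sin φ sin δ + cos φ cos δ sin H₀ = 2.1471×0.78261×0.39772 + 0.62251×0.91751×0.83847 = 0.668306 + 0.478900 = 1.147206.
Inverse-square distance factor (a/d)² = 0.9722² = 0.945173.
Q̄ = (S₀/π) × 0.945173 × [bracket] = (1361/π) × 0.945173 × 1.147206 = 469.7 W/m².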